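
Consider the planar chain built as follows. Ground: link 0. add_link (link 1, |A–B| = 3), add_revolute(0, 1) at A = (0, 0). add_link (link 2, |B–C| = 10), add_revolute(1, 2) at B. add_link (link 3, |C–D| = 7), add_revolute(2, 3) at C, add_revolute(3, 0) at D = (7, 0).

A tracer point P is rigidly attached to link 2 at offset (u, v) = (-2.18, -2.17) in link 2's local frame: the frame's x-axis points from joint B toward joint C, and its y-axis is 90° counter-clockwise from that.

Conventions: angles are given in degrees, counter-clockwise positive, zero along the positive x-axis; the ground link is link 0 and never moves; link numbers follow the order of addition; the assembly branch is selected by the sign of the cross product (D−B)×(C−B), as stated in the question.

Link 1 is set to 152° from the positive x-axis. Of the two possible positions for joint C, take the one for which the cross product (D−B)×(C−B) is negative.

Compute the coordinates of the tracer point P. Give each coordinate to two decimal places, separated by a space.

A=(0,0), D=(7.00,0)
B = A + 3.00·(cos152°, sin152°) = (-2.6488, 1.4084)
|BD| = 9.7511
circle(B,10.00) ∩ circle(D,7.00): a=7.4906, h=6.6250
  candidates: C₊=(5.7201,6.8820) cross=64.601; C₋=(3.8064,-6.2290) cross=-64.601
  branch - wants cross < 0 → take C=(3.8064,-6.2290) (cross=-64.601)
ex = (C−B)/|BC| = (0.6455,-0.7637); ey = (0.7637,0.6455)
P = B + -2.18·ex + -2.17·ey = (-5.7134,1.6726)

-5.71 1.67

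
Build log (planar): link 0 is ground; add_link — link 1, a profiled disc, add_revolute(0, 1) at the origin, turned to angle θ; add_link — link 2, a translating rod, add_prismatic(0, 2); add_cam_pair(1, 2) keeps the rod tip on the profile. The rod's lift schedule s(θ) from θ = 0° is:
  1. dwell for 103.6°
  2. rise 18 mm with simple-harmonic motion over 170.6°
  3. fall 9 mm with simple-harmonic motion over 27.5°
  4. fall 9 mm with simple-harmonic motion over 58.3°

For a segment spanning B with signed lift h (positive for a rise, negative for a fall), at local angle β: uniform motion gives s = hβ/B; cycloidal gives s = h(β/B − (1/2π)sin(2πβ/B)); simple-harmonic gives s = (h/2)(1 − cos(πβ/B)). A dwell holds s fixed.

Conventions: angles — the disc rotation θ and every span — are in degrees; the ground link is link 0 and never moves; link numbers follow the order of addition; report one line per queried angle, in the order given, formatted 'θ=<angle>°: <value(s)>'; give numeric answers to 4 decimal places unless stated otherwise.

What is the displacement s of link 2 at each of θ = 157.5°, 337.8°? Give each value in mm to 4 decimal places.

seg 1 [0°–103.6°] dwell: s stays 0.0000
seg 2 [103.6°–274.2°] simple-harmonic, h=18: θ=157.5° here. β=53.9, B=170.6. 18/2·(1 − cos(π·0.3159)) = 4.0811 → s = 4.0811
seg 2 [103.6°–274.2°] simple-harmonic, h=18: full span → s += 18 → s = 18.0000
seg 3 [274.2°–301.7°] simple-harmonic, h=-9: full span → s += -9 → s = 9.0000
seg 4 [301.7°–360°] simple-harmonic, h=-9: θ=337.8° here. β=36.1, B=58.3. -9/2·(1 − cos(π·0.6192)) = -6.1462 → s = 2.8538

θ=157.5°: 4.0811
θ=337.8°: 2.8538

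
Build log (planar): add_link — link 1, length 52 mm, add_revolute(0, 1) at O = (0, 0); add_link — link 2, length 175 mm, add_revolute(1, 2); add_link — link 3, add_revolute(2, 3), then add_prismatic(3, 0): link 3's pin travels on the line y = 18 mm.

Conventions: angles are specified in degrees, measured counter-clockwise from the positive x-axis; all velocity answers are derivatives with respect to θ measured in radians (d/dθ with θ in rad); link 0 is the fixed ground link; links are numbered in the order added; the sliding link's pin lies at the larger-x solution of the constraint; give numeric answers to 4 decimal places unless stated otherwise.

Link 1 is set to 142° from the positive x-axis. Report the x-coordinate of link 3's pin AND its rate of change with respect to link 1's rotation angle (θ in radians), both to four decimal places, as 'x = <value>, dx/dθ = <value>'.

geometry: r = 52 mm, L = 175 mm, e = 18 mm
crank pin P = (r cos θ, r sin θ) = (-40.976559, 32.014397)
h = r sin θ − e = 32.014397 − 18 = 14.014397
x = r cos θ + √(L² − h²) = -40.976559 + 174.437945 = 133.461386
dx/dθ = −r sin θ − h·r cos θ/√(L² − h²) (θ in radians; h = 14.014397) = -28.722328

x = 133.4614, dx/dθ = -28.7223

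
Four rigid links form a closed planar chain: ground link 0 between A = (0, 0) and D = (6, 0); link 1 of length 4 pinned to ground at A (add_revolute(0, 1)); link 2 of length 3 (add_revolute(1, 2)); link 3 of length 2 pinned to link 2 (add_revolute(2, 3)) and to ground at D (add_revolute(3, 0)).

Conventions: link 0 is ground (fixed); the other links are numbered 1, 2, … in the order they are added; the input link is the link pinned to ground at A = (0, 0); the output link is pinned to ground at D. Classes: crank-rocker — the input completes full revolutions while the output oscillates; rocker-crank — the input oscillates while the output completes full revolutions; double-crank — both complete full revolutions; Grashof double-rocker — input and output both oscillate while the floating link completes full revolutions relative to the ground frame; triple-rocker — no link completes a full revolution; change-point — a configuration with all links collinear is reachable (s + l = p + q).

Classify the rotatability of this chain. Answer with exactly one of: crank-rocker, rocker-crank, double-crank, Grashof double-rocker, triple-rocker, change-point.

lengths: ground=6, input=4, coupler=3, output=2
sorted: s=2 (shortest), l=6 (longest), p+q=7
s + l = 8 vs p + q = 7
s + l > p + q → non-Grashof → no link fully rotates → triple-rocker

triple-rocker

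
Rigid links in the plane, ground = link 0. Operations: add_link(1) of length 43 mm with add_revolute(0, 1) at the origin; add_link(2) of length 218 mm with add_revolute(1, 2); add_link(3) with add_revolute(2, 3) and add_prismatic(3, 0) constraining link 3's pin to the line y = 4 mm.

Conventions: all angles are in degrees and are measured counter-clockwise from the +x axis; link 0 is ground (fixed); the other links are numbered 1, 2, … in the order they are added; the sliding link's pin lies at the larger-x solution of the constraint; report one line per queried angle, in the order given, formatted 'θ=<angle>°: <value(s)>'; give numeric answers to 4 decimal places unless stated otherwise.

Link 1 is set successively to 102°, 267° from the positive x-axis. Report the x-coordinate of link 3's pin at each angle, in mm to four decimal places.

geometry: r = 43 mm, L = 218 mm, e = 4 mm
θ=102°: crank pin P = (r cos θ, r sin θ) = (-8.940203, 42.060347)
θ=102°: h = r sin θ − e = 42.060347 − 4 = 38.060347
θ=102°: x = r cos θ + √(L² − h²) = -8.940203 + 214.651834 = 205.711632
θ=267°: crank pin P = (r cos θ, r sin θ) = (-2.250446, -42.941070)
θ=267°: h = r sin θ − e = -42.941070 − 4 = -46.941070
θ=267°: x = r cos θ + √(L² − h²) = -2.250446 + 212.886204 = 210.635758

θ=102°: 205.7116
θ=267°: 210.6358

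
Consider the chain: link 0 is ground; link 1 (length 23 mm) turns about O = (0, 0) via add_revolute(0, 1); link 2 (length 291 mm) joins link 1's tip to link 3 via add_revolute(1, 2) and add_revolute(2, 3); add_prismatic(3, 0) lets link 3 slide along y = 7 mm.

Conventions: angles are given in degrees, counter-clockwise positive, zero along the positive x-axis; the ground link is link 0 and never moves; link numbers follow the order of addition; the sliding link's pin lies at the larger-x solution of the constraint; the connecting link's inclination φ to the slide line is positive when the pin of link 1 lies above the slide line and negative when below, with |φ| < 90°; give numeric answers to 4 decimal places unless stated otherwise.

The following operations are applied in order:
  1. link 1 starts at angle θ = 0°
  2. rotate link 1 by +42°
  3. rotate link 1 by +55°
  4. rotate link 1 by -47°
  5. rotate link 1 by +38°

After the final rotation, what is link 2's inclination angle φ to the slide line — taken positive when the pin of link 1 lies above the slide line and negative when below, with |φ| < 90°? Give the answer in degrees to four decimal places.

geometry: r = 23 mm, L = 291 mm, e = 7 mm; θ starts at 0°
rotate link 1 by +42°: θ ← 0° +42° = 42°
rotate link 1 by +55°: θ ← 42° +55° = 97°
rotate link 1 by -47°: θ ← 97° -47° = 50°
rotate link 1 by +38°: θ ← 50° +38° = 88°
h = r sin θ − e = 22.985989 − 7 = 15.985989
sin φ = h / L = 15.985989 / 291 = 0.05493467
φ = arcsin(0.05493467) = 3.149110°

3.1491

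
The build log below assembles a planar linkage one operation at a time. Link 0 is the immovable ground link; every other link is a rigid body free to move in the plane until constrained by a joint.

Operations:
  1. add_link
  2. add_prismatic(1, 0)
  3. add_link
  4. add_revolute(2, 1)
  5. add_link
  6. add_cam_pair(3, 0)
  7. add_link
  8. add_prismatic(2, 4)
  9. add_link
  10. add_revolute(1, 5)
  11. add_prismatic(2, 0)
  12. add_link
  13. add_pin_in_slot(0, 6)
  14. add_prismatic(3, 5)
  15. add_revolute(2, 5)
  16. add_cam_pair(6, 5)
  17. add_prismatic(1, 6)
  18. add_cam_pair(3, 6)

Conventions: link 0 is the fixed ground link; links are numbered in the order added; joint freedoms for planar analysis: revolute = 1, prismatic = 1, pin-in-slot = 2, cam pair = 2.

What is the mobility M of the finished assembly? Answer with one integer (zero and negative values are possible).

link 0 = ground. State L|J1|J2 = 1|0|0
+link1  2|0|0
P(1,0) f=1→J1  2|1|0
+link2  3|1|0
R(2,1) f=1→J1  3|2|0
+link3  4|2|0
C(3,0) f=2→J2  4|2|1
+link4  5|2|1
P(2,4) f=1→J1  5|3|1
+link5  6|3|1
R(1,5) f=1→J1  6|4|1
P(2,0) f=1→J1  6|5|1
+link6  7|5|1
PS(0,6) f=2→J2  7|5|2
P(3,5) f=1→J1  7|6|2
R(2,5) f=1→J1  7|7|2
C(6,5) f=2→J2  7|7|3
P(1,6) f=1→J1  7|8|3
C(3,6) f=2→J2  7|8|4
M = 3(7−1)−2·8−4 = 18−16−4 = -2

M = -2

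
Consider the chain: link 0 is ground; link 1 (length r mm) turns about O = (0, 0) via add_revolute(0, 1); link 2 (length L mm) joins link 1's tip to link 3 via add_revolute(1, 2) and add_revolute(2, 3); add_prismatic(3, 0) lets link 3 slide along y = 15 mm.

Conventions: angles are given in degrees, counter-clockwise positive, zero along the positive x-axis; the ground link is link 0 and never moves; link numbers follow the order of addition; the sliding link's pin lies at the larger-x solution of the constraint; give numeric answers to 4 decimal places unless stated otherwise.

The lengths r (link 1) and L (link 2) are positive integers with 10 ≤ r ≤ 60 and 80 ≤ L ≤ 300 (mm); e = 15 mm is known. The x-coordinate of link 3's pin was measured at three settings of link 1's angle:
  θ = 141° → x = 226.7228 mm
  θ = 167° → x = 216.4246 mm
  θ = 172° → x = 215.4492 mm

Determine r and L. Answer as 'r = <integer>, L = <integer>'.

constraint per measurement: (x − r cos θ)² + (r sin θ − e)² = L²
subtracting the θ₁ and θ₂ equations cancels the r² and L² terms:
r = (x₁² − x₂²) / (2[(x₁cos θ₁ + e sin θ₁) − (x₂cos θ₂ + e sin θ₂)]) = 56.0002 → r = 56
L² = (x₁ − r cos θ₁)² + (r sin θ₁ − e)² = 73441.0011 → L = 271.0000 → L = 271
check at θ₃=172°: x = 215.4492 (printed 215.4492) ✓

r = 56, L = 271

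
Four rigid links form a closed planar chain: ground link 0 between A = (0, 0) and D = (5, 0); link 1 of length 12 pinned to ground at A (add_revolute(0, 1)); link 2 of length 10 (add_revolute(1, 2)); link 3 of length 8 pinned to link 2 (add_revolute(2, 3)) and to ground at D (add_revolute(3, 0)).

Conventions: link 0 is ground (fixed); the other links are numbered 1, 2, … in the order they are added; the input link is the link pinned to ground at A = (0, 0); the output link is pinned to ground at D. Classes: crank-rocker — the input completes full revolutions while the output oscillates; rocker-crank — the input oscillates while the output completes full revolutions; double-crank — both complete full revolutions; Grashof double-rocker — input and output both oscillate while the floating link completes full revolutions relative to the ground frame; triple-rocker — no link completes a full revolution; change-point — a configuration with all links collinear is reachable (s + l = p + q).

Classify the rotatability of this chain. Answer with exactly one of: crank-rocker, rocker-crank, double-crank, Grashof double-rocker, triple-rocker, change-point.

lengths: ground=5, input=12, coupler=10, output=8
sorted: s=5 (shortest), l=12 (longest), p+q=18
s + l = 17 vs p + q = 18
s + l < p + q (Grashof) with shortest = ground link → double-crank

double-crank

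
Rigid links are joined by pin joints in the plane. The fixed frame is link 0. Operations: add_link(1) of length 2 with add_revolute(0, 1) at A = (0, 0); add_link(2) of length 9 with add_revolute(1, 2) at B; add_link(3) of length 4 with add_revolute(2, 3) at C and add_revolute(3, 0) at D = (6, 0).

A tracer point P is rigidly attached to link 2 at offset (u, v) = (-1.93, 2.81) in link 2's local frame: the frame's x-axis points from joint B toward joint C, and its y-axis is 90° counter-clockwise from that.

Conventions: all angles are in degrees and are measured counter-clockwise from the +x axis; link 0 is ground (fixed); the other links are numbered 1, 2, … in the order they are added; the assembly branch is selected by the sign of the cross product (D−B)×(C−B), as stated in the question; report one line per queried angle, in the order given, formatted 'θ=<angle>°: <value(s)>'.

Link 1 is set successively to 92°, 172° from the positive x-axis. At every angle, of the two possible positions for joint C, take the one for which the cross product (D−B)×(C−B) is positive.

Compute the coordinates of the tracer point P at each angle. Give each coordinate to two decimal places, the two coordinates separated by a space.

A=(0,0), D=(6.00,0)
θ=92°: B = A + 2.00·(cos92°, sin92°) = (-0.0698, 1.9988)
θ=92°: |BD| = 6.3904
θ=92°: circle(B,9.00) ∩ circle(D,4.00): a=8.2809, h=3.5250
θ=92°:   candidates: C₊=(8.8982,2.7569) cross=22.527; C₋=(6.6931,-3.9395) cross=-22.527
θ=92°:   branch + wants cross > 0 → take C=(8.8982,2.7569) (cross=22.527)
θ=92°: ex = (C−B)/|BC| = (0.9964,0.0842); ey = (-0.0842,0.9964)
θ=92°: P = B + -1.93·ex + 2.81·ey = (-2.2296,4.6362)
θ=172°: B = A + 2.00·(cos172°, sin172°) = (-1.9805, 0.2783)
θ=172°: |BD| = 7.9854
θ=172°: circle(B,9.00) ∩ circle(D,4.00): a=8.0626, h=3.9993
θ=172°:   candidates: C₊=(6.2166,3.9941) cross=31.936; C₋=(5.9378,-3.9995) cross=-31.936
θ=172°:   branch + wants cross > 0 → take C=(6.2166,3.9941) (cross=31.936)
θ=172°: ex = (C−B)/|BC| = (0.9108,0.4129); ey = (-0.4129,0.9108)
θ=172°: P = B + -1.93·ex + 2.81·ey = (-4.8985,2.0408)

θ=92°: -2.23 4.64
θ=172°: -4.90 2.04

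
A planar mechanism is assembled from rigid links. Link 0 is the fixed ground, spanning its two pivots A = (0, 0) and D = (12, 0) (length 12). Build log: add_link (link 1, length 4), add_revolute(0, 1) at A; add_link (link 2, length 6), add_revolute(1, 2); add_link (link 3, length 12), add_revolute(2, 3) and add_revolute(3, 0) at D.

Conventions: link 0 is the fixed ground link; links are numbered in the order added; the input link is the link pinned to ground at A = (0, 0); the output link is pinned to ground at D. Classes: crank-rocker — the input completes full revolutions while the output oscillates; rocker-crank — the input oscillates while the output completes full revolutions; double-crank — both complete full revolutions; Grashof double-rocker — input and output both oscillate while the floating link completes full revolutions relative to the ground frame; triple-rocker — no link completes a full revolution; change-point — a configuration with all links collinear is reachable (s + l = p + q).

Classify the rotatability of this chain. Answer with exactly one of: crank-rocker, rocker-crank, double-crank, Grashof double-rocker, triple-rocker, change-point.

lengths: ground=12, input=4, coupler=6, output=12
sorted: s=4 (shortest), l=12 (longest), p+q=18
s + l = 16 vs p + q = 18
s + l < p + q (Grashof) with shortest = input link → crank-rocker

crank-rocker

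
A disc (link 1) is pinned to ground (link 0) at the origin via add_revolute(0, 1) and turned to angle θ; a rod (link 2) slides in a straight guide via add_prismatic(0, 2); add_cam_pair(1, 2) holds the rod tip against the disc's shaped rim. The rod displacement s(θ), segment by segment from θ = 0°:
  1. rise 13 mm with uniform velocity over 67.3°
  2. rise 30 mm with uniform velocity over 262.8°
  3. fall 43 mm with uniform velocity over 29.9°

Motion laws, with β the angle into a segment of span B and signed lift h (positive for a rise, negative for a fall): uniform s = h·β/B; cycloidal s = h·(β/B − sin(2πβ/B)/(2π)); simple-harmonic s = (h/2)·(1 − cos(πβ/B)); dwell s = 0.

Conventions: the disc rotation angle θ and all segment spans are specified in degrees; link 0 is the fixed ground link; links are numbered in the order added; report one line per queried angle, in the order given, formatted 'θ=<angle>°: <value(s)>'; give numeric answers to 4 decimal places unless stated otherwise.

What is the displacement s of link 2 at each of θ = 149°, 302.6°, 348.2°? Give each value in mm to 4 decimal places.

segment 1 (0° to 67.3°, uniform, h = 13) is passed completely: s = 0.0000 + (13) = 13.0000
θ = 149° falls in segment 2 (67.3° to 330.1°, uniform, h = 30): β = 149 − 67.3 = 81.7°, B = 262.8°; Δs = 30·81.7/262.8 = 9.3265; s = 13.0000 + 9.3265 = 22.3265
θ = 302.6° falls in segment 2 (67.3° to 330.1°, uniform, h = 30): β = 302.6 − 67.3 = 235.3°, B = 262.8°; Δs = 30·235.3/262.8 = 26.8607; s = 13.0000 + 26.8607 = 39.8607
segment 2 (67.3° to 330.1°, uniform, h = 30) is passed completely: s = 13.0000 + (30) = 43.0000
θ = 348.2° falls in segment 3 (330.1° to 360°, uniform, h = -43): β = 348.2 − 330.1 = 18.1°, B = 29.9°; Δs = -43·18.1/29.9 = -26.0301; s = 43.0000 − 26.0301 = 16.9699

θ=149°: 22.3265
θ=302.6°: 39.8607
θ=348.2°: 16.9699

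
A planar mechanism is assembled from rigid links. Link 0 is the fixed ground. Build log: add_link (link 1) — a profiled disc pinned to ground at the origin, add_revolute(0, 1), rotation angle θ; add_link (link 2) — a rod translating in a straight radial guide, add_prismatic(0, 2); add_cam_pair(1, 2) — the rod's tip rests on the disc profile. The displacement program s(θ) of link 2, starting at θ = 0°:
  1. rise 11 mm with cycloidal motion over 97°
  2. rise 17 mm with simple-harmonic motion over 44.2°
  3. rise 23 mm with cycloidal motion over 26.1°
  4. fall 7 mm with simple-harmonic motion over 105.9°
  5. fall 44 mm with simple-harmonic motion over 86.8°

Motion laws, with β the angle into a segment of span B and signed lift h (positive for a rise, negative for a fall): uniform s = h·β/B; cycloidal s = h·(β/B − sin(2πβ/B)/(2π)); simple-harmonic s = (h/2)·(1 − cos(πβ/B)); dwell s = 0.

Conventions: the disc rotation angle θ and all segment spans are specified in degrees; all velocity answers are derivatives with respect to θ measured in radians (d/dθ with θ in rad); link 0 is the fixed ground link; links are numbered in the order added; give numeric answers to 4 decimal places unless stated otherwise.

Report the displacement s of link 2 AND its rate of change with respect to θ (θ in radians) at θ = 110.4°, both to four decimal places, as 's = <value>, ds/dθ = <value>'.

seg 1 [0°–97°] cycloidal, h=11: full span → s += 11 → s = 11.0000
seg 2 [97°–141.2°] simple-harmonic, h=17: θ=110.4° here. β=13.4, B=44.2. 17/2·(1 − cos(π·0.3032)) = 3.5725 → s = 14.5725
velocity in seg [97°–141.2°] (simple-harmonic), θ in radians: β = 13.4° = 0.2339 rad, B = 44.2° = 0.7714 rad; ds/dθ = (πh/(2B)) sin(πβ/B) = (π·17/(2·0.7714)) sin(π·0.3032) = 28.205507 mm/rad

s = 14.5725, ds/dθ = 28.2055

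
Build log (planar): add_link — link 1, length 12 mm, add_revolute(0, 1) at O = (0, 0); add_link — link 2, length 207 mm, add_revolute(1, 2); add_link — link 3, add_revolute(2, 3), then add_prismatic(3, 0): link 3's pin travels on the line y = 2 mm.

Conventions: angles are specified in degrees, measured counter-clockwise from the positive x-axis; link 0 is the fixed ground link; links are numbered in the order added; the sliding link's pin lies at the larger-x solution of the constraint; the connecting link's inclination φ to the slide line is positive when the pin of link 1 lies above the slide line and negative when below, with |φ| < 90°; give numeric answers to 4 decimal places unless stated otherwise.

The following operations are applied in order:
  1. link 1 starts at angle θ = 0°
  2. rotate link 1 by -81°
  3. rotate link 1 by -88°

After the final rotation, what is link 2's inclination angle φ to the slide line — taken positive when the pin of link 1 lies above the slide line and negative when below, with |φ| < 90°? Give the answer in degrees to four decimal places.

geometry: r = 12 mm, L = 207 mm, e = 2 mm; θ starts at 0°
rotate link 1 by -81°: θ ← 0° -81° = -81°
rotate link 1 by -88°: θ ← -81° -88° = -169°
h = r sin θ − e = -2.289708 − 2 = -4.289708
sin φ = h / L = -4.289708 / 207 = -0.02072323
φ = arcsin(-0.02072323) = -1.187438°

-1.1874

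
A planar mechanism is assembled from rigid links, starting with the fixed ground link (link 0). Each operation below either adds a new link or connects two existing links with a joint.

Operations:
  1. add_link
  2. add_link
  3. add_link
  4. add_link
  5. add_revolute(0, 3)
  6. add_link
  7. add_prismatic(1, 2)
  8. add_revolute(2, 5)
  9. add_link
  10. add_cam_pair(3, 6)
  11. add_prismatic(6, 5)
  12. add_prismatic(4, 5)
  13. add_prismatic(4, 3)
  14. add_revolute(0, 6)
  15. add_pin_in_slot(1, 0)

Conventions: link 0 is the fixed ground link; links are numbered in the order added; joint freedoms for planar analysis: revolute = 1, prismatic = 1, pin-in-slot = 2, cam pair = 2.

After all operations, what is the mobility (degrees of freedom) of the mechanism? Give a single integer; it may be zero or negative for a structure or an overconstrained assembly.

link 0 = ground. State L|J1|J2 = 1|0|0
+link1  2|0|0
+link2  3|0|0
+link3  4|0|0
+link4  5|0|0
R(0,3) f=1→J1  5|1|0
+link5  6|1|0
P(1,2) f=1→J1  6|2|0
R(2,5) f=1→J1  6|3|0
+link6  7|3|0
C(3,6) f=2→J2  7|3|1
P(6,5) f=1→J1  7|4|1
P(4,5) f=1→J1  7|5|1
P(4,3) f=1→J1  7|6|1
R(0,6) f=1→J1  7|7|1
PS(1,0) f=2→J2  7|7|2
M = 3(7−1)−2·7−2 = 18−14−2 = 2

M = 2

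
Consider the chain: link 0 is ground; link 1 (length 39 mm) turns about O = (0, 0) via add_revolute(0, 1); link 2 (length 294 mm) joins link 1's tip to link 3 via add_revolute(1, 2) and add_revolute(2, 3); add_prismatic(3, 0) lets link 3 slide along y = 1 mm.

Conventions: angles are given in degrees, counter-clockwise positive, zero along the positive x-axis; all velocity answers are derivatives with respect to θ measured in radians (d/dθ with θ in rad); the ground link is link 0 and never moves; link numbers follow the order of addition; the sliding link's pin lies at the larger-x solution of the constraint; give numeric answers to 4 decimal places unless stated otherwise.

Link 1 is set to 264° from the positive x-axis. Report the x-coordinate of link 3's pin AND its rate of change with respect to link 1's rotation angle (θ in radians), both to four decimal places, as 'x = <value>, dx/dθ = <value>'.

geometry: r = 39 mm, L = 294 mm, e = 1 mm
crank pin P = (r cos θ, r sin θ) = (-4.076610, -38.786354)
h = r sin θ − e = -38.786354 − 1 = -39.786354
x = r cos θ + √(L² − h²) = -4.076610 + 291.295462 = 287.218852
dx/dθ = −r sin θ − h·r cos θ/√(L² − h²) (θ in radians; h = -39.786354) = 38.229553

x = 287.2189, dx/dθ = 38.2296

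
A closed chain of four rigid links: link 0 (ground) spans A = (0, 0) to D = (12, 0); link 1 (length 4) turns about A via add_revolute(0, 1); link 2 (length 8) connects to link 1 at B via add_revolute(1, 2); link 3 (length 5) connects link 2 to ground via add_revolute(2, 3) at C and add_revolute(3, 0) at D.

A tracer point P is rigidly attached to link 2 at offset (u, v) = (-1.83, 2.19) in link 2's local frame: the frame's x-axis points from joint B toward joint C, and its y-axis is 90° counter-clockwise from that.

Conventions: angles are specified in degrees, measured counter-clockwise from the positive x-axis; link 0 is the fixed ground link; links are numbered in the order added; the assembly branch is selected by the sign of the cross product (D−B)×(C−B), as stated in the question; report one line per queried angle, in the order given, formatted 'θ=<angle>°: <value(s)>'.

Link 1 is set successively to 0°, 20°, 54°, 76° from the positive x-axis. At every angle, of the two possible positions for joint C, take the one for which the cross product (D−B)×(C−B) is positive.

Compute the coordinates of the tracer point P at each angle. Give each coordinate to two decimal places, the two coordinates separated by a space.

A=(0,0), D=(12.00,0)
θ=0°: B = A + 4.00·(cos0°, sin0°) = (4.0000, 0.0000)
θ=0°: |BD| = 8.0000
θ=0°: circle(B,8.00) ∩ circle(D,5.00): a=6.4375, h=4.7496
θ=0°:   candidates: C₊=(10.4375,4.7496) cross=37.997; C₋=(10.4375,-4.7496) cross=-37.997
θ=0°:   branch + wants cross > 0 → take C=(10.4375,4.7496) (cross=37.997)
θ=0°: ex = (C−B)/|BC| = (0.8047,0.5937); ey = (-0.5937,0.8047)
θ=0°: P = B + -1.83·ex + 2.19·ey = (1.2272,0.6758)
θ=20°: B = A + 4.00·(cos20°, sin20°) = (3.7588, 1.3681)
θ=20°: |BD| = 8.3540
θ=20°: circle(B,8.00) ∩ circle(D,5.00): a=6.5112, h=4.6480
θ=20°:   candidates: C₊=(10.9433,4.8871) cross=38.830; C₋=(9.4209,-4.2835) cross=-38.830
θ=20°:   branch + wants cross > 0 → take C=(10.9433,4.8871) (cross=38.830)
θ=20°: ex = (C−B)/|BC| = (0.8981,0.4399); ey = (-0.4399,0.8981)
θ=20°: P = B + -1.83·ex + 2.19·ey = (1.1520,2.5299)
θ=54°: B = A + 4.00·(cos54°, sin54°) = (2.3511, 3.2361)
θ=54°: |BD| = 10.1771
θ=54°: circle(B,8.00) ∩ circle(D,5.00): a=7.0046, h=3.8646
θ=54°:   candidates: C₊=(10.2211,4.6728) cross=39.331; C₋=(7.7633,-2.6553) cross=-39.331
θ=54°:   branch + wants cross > 0 → take C=(10.2211,4.6728) (cross=39.331)
θ=54°: ex = (C−B)/|BC| = (0.9837,0.1796); ey = (-0.1796,0.9837)
θ=54°: P = B + -1.83·ex + 2.19·ey = (0.1576,5.0618)
θ=76°: B = A + 4.00·(cos76°, sin76°) = (0.9677, 3.8812)
θ=76°: |BD| = 11.6951
θ=76°: circle(B,8.00) ∩ circle(D,5.00): a=7.5149, h=2.7434
θ=76°:   candidates: C₊=(8.9671,3.9751) cross=32.084; C₋=(7.1463,-1.2006) cross=-32.084
θ=76°:   branch + wants cross > 0 → take C=(8.9671,3.9751) (cross=32.084)
θ=76°: ex = (C−B)/|BC| = (0.9999,0.0117); ey = (-0.0117,0.9999)
θ=76°: P = B + -1.83·ex + 2.19·ey = (-0.8879,6.0495)

θ=0°: 1.23 0.68
θ=20°: 1.15 2.53
θ=54°: 0.16 5.06
θ=76°: -0.89 6.05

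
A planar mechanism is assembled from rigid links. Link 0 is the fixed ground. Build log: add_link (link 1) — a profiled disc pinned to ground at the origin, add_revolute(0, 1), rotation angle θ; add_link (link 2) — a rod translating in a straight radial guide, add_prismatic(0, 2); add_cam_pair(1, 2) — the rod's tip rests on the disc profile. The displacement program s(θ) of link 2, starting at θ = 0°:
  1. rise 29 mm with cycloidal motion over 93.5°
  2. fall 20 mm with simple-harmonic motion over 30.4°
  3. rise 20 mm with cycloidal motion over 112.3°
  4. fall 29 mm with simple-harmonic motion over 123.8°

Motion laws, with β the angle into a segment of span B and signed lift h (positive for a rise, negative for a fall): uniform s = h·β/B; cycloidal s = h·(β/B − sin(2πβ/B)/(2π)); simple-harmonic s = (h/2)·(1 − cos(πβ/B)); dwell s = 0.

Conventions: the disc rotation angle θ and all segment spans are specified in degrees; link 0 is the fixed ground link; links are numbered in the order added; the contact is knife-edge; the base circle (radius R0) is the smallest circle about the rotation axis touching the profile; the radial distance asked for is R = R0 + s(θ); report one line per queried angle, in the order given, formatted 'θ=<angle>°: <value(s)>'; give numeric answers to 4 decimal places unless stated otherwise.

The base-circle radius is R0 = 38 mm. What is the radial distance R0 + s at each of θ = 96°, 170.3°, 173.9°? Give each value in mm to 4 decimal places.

seg 1 [0°–93.5°] cycloidal, h=29: full span → s += 29 → s = 29.0000
seg 2 [93.5°–123.9°] simple-harmonic, h=-20: θ=96° here. β=2.5, B=30.4. -20/2·(1 − cos(π·0.0822)) = -0.3319 → s = 28.6681
seg 2 [93.5°–123.9°] simple-harmonic, h=-20: full span → s += -20 → s = 9.0000
seg 3 [123.9°–236.2°] cycloidal, h=20: θ=170.3° here. β=46.4, B=112.3. 20·(0.4132 − sin(2π·0.4132)/(2π)) = 6.6120 → s = 15.6120
seg 3 [123.9°–236.2°] cycloidal, h=20: θ=173.9° here. β=50, B=112.3. 20·(0.4452 − sin(2π·0.4452)/(2π)) = 7.8309 → s = 16.8309
θ=96°: R = R0 + s = 38 + 28.6681 = 66.6681
θ=170.3°: R = R0 + s = 38 + 15.6120 = 53.6120
θ=173.9°: R = R0 + s = 38 + 16.8309 = 54.8309

θ=96°: 66.6681
θ=170.3°: 53.6120
θ=173.9°: 54.8309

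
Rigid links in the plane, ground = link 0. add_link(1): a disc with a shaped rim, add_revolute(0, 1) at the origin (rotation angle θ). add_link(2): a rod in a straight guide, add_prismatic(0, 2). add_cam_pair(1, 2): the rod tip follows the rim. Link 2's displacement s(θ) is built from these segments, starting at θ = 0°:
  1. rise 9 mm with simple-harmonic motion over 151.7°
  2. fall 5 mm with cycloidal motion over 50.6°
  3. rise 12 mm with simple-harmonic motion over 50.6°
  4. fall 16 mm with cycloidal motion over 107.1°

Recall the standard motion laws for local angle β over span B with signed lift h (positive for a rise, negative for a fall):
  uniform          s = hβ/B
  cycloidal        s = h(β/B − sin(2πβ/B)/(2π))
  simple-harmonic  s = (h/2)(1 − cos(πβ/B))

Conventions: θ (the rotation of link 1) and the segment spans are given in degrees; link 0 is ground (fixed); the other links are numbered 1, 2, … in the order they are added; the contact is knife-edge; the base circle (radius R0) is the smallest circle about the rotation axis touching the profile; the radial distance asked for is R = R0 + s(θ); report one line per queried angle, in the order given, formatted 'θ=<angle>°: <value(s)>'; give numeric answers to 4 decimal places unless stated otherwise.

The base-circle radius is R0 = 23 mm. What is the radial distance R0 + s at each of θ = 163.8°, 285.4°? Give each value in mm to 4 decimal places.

segment 1 (0° to 151.7°, simple-harmonic, h = 9) is passed completely: s = 0.0000 + (9) = 9.0000
θ = 163.8° falls in segment 2 (151.7° to 202.3°, cycloidal, h = -5): β = 163.8 − 151.7 = 12.1°, B = 50.6°; Δs = -5·(0.2391 − sin(2π·0.2391)/(2π)) = -0.4017; s = 9.0000 − 0.4017 = 8.5983
segment 2 (151.7° to 202.3°, cycloidal, h = -5) is passed completely: s = 9.0000 + (-5) = 4.0000
segment 3 (202.3° to 252.9°, simple-harmonic, h = 12) is passed completely: s = 4.0000 + (12) = 16.0000
θ = 285.4° falls in segment 4 (252.9° to 360°, cycloidal, h = -16): β = 285.4 − 252.9 = 32.5°, B = 107.1°; Δs = -16·(0.3035 − sin(2π·0.3035)/(2π)) = -2.4511; s = 16.0000 − 2.4511 = 13.5489
θ=163.8°: R = R0 + s = 23 + 8.5983 = 31.5983
θ=285.4°: R = R0 + s = 23 + 13.5489 = 36.5489

θ=163.8°: 31.5983
θ=285.4°: 36.5489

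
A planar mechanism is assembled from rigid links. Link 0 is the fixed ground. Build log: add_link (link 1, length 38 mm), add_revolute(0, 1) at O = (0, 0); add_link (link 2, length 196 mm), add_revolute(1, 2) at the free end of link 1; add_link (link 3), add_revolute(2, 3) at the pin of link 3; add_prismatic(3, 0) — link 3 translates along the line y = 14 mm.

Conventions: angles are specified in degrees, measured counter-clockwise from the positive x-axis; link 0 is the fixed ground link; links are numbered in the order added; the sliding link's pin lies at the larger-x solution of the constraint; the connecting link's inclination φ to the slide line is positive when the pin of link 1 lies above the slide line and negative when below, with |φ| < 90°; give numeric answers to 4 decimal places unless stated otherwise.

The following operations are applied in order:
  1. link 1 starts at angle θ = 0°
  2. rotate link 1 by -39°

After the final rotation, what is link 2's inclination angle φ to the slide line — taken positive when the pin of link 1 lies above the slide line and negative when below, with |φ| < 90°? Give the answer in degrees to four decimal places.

geometry: r = 38 mm, L = 196 mm, e = 14 mm; θ starts at 0°
rotate link 1 by -39°: θ ← 0° -39° = -39°
h = r sin θ − e = -23.914175 − 14 = -37.914175
sin φ = h / L = -37.914175 / 196 = -0.19343967
φ = arcsin(-0.19343967) = -11.153588°

-11.1536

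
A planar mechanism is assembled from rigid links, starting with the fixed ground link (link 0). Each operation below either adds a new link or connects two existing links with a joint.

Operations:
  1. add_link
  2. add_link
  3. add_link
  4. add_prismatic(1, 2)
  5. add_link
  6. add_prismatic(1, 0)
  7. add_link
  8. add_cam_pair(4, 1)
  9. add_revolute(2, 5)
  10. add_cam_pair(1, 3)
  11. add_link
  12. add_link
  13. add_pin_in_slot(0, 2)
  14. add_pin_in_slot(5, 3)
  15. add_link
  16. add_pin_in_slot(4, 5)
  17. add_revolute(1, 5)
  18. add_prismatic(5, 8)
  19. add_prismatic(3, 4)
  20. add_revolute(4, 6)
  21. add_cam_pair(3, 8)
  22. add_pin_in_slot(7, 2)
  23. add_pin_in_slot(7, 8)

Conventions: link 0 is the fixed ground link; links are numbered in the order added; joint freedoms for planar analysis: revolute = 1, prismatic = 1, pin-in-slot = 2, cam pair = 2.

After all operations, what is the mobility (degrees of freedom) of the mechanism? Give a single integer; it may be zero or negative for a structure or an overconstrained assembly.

link 0 = ground. State L|J1|J2 = 1|0|0
+link1  2|0|0
+link2  3|0|0
+link3  4|0|0
P(1,2) f=1→J1  4|1|0
+link4  5|1|0
P(1,0) f=1→J1  5|2|0
+link5  6|2|0
C(4,1) f=2→J2  6|2|1
R(2,5) f=1→J1  6|3|1
C(1,3) f=2→J2  6|3|2
+link6  7|3|2
+link7  8|3|2
PS(0,2) f=2→J2  8|3|3
PS(5,3) f=2→J2  8|3|4
+link8  9|3|4
PS(4,5) f=2→J2  9|3|5
R(1,5) f=1→J1  9|4|5
P(5,8) f=1→J1  9|5|5
P(3,4) f=1→J1  9|6|5
R(4,6) f=1→J1  9|7|5
C(3,8) f=2→J2  9|7|6
PS(7,2) f=2→J2  9|7|7
PS(7,8) f=2→J2  9|7|8
M = 3(9−1)−2·7−8 = 24−14−8 = 2

M = 2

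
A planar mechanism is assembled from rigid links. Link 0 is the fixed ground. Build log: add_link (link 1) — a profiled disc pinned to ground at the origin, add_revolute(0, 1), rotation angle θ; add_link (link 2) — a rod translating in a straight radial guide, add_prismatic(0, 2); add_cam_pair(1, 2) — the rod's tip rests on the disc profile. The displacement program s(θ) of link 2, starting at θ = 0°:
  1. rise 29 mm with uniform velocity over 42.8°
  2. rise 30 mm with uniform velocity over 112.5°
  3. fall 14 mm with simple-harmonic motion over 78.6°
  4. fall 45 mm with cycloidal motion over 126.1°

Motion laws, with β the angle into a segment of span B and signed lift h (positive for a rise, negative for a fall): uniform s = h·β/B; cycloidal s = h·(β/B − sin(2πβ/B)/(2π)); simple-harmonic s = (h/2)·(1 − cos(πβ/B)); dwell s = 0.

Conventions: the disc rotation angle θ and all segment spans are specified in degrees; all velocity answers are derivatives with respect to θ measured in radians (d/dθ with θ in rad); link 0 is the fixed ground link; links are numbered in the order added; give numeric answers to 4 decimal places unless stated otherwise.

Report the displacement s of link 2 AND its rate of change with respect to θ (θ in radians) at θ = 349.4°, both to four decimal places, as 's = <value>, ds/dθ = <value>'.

seg 1 [0°–42.8°] uniform, h=29: full span → s += 29 → s = 29.0000
seg 2 [42.8°–155.3°] uniform, h=30: full span → s += 30 → s = 59.0000
seg 3 [155.3°–233.9°] simple-harmonic, h=-14: full span → s += -14 → s = 45.0000
seg 4 [233.9°–360°] cycloidal, h=-45: θ=349.4° here. β=115.5, B=126.1. -45·(0.9159 − sin(2π·0.9159)/(2π)) = -44.8266 → s = 0.1734
velocity in seg [233.9°–360°] (cycloidal), θ in radians: β = 115.5° = 2.0159 rad, B = 126.1° = 2.2009 rad; ds/dθ = (h/B)(1 − cos(2πβ/B)) = ((-45)/2.2009)(1 − cos(2π·0.9159)) = -2.786198 mm/rad

s = 0.1734, ds/dθ = -2.7862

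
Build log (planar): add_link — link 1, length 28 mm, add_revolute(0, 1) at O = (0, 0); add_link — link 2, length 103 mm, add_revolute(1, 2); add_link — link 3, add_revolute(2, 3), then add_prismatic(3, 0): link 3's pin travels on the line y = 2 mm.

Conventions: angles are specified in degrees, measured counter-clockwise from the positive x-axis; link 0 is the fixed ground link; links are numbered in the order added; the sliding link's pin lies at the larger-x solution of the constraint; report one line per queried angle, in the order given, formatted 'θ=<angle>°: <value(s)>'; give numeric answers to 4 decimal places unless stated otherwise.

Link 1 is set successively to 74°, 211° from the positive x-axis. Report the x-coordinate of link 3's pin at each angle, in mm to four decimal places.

geometry: r = 28 mm, L = 103 mm, e = 2 mm
θ=74°: crank pin P = (r cos θ, r sin θ) = (7.717846, 26.915327)
θ=74°: h = r sin θ − e = 26.915327 − 2 = 24.915327
θ=74°: x = r cos θ + √(L² − h²) = 7.717846 + 99.941115 = 107.658961
θ=211°: crank pin P = (r cos θ, r sin θ) = (-24.000684, -14.421066)
θ=211°: h = r sin θ − e = -14.421066 − 2 = -16.421066
θ=211°: x = r cos θ + √(L² − h²) = -24.000684 + 101.682587 = 77.681903

θ=74°: 107.6590
θ=211°: 77.6819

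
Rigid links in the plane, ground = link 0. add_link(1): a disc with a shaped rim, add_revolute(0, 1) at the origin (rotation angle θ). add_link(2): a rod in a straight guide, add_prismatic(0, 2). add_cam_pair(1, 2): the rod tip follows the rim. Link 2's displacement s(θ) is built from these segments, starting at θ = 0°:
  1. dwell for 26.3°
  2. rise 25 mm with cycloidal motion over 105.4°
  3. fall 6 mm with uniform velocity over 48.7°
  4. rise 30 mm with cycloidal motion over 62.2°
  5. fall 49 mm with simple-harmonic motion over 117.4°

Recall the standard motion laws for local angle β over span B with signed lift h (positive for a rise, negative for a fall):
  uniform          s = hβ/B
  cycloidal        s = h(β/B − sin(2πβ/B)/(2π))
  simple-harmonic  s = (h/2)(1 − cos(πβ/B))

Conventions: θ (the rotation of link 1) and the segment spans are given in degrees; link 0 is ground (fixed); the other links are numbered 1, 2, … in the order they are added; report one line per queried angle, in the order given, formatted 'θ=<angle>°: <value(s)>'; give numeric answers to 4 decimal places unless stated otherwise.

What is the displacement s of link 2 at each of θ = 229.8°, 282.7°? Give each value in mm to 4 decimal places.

segment 1 (0° to 26.3°, dwell): s unchanged at 0.0000
segment 2 (26.3° to 131.7°, cycloidal, h = 25) is passed completely: s = 0.0000 + (25) = 25.0000
segment 3 (131.7° to 180.4°, uniform, h = -6) is passed completely: s = 25.0000 + (-6) = 19.0000
θ = 229.8° falls in segment 4 (180.4° to 242.6°, cycloidal, h = 30): β = 229.8 − 180.4 = 49.4°, B = 62.2°; Δs = 30·(0.7942 − sin(2π·0.7942)/(2π)) = 28.4180; s = 19.0000 + 28.4180 = 47.4180
segment 4 (180.4° to 242.6°, cycloidal, h = 30) is passed completely: s = 19.0000 + (30) = 49.0000
θ = 282.7° falls in segment 5 (242.6° to 360°, simple-harmonic, h = -49): β = 282.7 − 242.6 = 40.1°, B = 117.4°; Δs = -49/2·(1 − cos(π·0.3416)) = -12.8029; s = 49.0000 − 12.8029 = 36.1971

θ=229.8°: 47.4180
θ=282.7°: 36.1971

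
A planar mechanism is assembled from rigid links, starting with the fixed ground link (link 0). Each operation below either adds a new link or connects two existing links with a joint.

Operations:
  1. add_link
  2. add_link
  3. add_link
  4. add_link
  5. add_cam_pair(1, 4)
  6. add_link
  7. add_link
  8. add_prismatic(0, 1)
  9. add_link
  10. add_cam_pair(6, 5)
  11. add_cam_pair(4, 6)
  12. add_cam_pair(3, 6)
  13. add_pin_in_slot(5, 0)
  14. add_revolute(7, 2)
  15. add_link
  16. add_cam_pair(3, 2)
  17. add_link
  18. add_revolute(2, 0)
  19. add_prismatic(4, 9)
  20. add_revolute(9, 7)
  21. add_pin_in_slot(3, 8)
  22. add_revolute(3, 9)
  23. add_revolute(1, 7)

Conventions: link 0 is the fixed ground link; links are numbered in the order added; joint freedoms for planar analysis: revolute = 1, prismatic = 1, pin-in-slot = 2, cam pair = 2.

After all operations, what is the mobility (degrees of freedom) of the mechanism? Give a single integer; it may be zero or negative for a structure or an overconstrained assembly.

L=1 J1=0 J2=0
add link → L=2 J1=0 J2=0
add link → L=3 J1=0 J2=0
add link → L=4 J1=0 J2=0
add link → L=5 J1=0 J2=0
C@1,4 dof=2 J2 → L=5 J1=0 J2=1
add link → L=6 J1=0 J2=1
add link → L=7 J1=0 J2=1
P@0,1 dof=1 J1 → L=7 J1=1 J2=1
add link → L=8 J1=1 J2=1
C@6,5 dof=2 J2 → L=8 J1=1 J2=2
C@4,6 dof=2 J2 → L=8 J1=1 J2=3
C@3,6 dof=2 J2 → L=8 J1=1 J2=4
PS@5,0 dof=2 J2 → L=8 J1=1 J2=5
R@7,2 dof=1 J1 → L=8 J1=2 J2=5
add link → L=9 J1=2 J2=5
C@3,2 dof=2 J2 → L=9 J1=2 J2=6
add link → L=10 J1=2 J2=6
R@2,0 dof=1 J1 → L=10 J1=3 J2=6
P@4,9 dof=1 J1 → L=10 J1=4 J2=6
R@9,7 dof=1 J1 → L=10 J1=5 J2=6
PS@3,8 dof=2 J2 → L=10 J1=5 J2=7
R@3,9 dof=1 J1 → L=10 J1=6 J2=7
R@1,7 dof=1 J1 → L=10 J1=7 J2=7
M=3(L−1)−2J1−J2=3·9−2·7−7=6

M = 6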